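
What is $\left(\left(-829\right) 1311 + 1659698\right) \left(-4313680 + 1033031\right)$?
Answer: $-1879414918471$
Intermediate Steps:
$\left(\left(-829\right) 1311 + 1659698\right) \left(-4313680 + 1033031\right) = \left(-1086819 + 1659698\right) \left(-3280649\right) = 572879 \left(-3280649\right) = -1879414918471$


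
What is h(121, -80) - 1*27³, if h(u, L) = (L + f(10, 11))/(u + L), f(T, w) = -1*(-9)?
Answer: -807074/41 ≈ -19685.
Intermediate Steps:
f(T, w) = 9
h(u, L) = (9 + L)/(L + u) (h(u, L) = (L + 9)/(u + L) = (9 + L)/(L + u))
h(121, -80) - 1*27³ = (9 - 80)/(-80 + 121) - 1*27³ = -71/41 - 1*19683 = (1/41)*(-71) - 19683 = -71/41 - 19683 = -807074/41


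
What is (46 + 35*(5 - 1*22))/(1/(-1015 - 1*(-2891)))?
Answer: -1029924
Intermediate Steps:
(46 + 35*(5 - 1*22))/(1/(-1015 - 1*(-2891))) = (46 + 35*(5 - 22))/(1/(-1015 + 2891)) = (46 + 35*(-17))/(1/1876) = (46 - 595)/(1/1876) = -549*1876 = -1029924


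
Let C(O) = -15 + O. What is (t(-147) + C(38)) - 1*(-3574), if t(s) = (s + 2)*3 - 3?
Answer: 3159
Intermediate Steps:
t(s) = 3 + 3*s (t(s) = (2 + s)*3 - 3 = (6 + 3*s) - 3 = 3 + 3*s)
(t(-147) + C(38)) - 1*(-3574) = ((3 + 3*(-147)) + (-15 + 38)) - 1*(-3574) = ((3 - 441) + 23) + 3574 = (-438 + 23) + 3574 = -415 + 3574 = 3159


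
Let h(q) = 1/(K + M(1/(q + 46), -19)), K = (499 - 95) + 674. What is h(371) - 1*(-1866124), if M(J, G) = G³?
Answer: 10788062843/5781 ≈ 1.8661e+6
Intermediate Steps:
K = 1078 (K = 404 + 674 = 1078)
h(q) = -1/5781 (h(q) = 1/(1078 + (-19)³) = 1/(1078 - 6859) = 1/(-5781) = -1/5781)
h(371) - 1*(-1866124) = -1/5781 - 1*(-1866124) = -1/5781 + 1866124 = 10788062843/5781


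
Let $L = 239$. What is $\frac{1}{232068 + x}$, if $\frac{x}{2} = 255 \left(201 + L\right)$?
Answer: $\frac{1}{456468} \approx 2.1907 \cdot 10^{-6}$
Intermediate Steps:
$x = 224400$ ($x = 2 \cdot 255 \left(201 + 239\right) = 2 \cdot 255 \cdot 440 = 2 \cdot 112200 = 224400$)
$\frac{1}{232068 + x} = \frac{1}{232068 + 224400} = \frac{1}{456468}$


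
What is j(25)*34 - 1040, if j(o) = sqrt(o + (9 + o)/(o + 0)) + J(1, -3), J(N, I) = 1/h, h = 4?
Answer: -2063/2 + 34*sqrt(659)/5 ≈ -856.94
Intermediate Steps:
J(N, I) = 1/4
j(o) = 1/4 + sqrt(o + (9 + o)/o) (j(o) = sqrt(o + (9 + o)/(o + 0)) + 1/4 = sqrt(o + (9 + o)/o) + 1/4 = 1/4 + sqrt(o + (9 + o)/o))
j(25)*34 - 1040 = (1/4 + sqrt(1 + 25 + 9/25))*34 - 1040 = (1/4 + sqrt(659/25))*34 - 1040 = (1/4 + sqrt(659)/5)*34 - 1040 = (17/2 + 34*sqrt(659)/5) - 1040 = -2063/2 + 34*sqrt(659)/5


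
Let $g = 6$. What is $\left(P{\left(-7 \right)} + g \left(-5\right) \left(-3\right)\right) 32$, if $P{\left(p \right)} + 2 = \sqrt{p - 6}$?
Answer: $2816 + 32 i \sqrt{13} \approx 2816.0 + 115.38 i$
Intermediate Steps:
$P{\left(p \right)} = -2 + \sqrt{-6 + p}$ ($P{\left(p \right)} = -2 + \sqrt{p - 6} = -2 + \sqrt{-6 + p}$)
$\left(P{\left(-7 \right)} + g \left(-5\right) \left(-3\right)\right) 32 = \left(\left(-2 + \sqrt{-6 - 7}\right) + 6 \left(-5\right) \left(-3\right)\right) 32 = \left(\left(-2 + \sqrt{-13}\right) - -90\right) 32 = \left(\left(-2 + i \sqrt{13}\right) + 90\right) 32 = \left(88 + i \sqrt{13}\right) 32 = 2816 + 32 i \sqrt{13}$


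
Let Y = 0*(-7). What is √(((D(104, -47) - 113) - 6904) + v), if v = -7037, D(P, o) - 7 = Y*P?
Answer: I*√14047 ≈ 118.52*I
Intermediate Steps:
Y = 0
D(P, o) = 7 (D(P, o) = 7 + 0*P = 7 + 0 = 7)
√(((D(104, -47) - 113) - 6904) + v) = √(((7 - 113) - 6904) - 7037) = √((-106 - 6904) - 7037) = √(-7010 - 7037) = √(-14047) = I*√14047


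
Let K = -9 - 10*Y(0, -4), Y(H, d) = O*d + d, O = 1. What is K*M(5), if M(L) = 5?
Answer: 355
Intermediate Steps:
Y(H, d) = 2*d (Y(H, d) = 1*d + d = d + d = 2*d)
K = 71 (K = -9 - 20*(-4) = -9 - 10*(-8) = -9 + 80 = 71)
K*M(5) = 71*5 = 355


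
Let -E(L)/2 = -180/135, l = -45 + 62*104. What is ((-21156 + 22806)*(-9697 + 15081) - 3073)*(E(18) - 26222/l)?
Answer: -243699421934/19209 ≈ -1.2687e+7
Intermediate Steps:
l = 6403 (l = -45 + 6448 = 6403)
E(L) = 8/3 (E(L) = -(-360)/135 = -2*(-4/3) = 8/3)
((-21156 + 22806)*(-9697 + 15081) - 3073)*(E(18) - 26222/l) = ((-21156 + 22806)*(-9697 + 15081) - 3073)*(8/3 - 26222/6403) = (1650*5384 - 3073)*(8/3 - 26222*1/6403) = (8883600 - 3073)*(8/3 - 26222/6403) = 8880527*(-27442/19209) = -243699421934/19209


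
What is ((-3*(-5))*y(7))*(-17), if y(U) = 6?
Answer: -1530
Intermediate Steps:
((-3*(-5))*y(7))*(-17) = (-3*(-5)*6)*(-17) = (15*6)*(-17) = 90*(-17) = -1530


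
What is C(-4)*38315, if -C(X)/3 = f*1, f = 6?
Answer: -689670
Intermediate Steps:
C(X) = -18
C(-4)*38315 = -18*38315 = -689670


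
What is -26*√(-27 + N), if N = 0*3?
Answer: -78*I*√3 ≈ -135.1*I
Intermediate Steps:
N = 0
-26*√(-27 + N) = -26*√(-27 + 0) = -78*I*√3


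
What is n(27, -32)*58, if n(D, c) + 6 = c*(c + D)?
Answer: 8932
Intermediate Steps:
n(D, c) = -6 + c*(D + c) (n(D, c) = -6 + c*(c + D) = -6 + c*(D + c))
n(27, -32)*58 = (-6 + (-32)**2 + 27*(-32))*58 = (-6 + 1024 - 864)*58 = 154*58 = 8932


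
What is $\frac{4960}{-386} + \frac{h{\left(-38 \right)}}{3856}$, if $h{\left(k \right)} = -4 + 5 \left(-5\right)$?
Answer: $- \frac{9568477}{744208} \approx -12.857$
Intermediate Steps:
$h{\left(k \right)} = -29$ ($h{\left(k \right)} = -4 - 25 = -29$)
$\frac{4960}{-386} + \frac{h{\left(-38 \right)}}{3856} = \frac{4960}{-386} - \frac{29}{3856} = 4960 \left(- \frac{1}{386}\right) - \frac{29}{3856} = - \frac{2480}{193} - \frac{29}{3856} = - \frac{9568477}{744208}$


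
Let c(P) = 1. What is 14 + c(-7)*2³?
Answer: 22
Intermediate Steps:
14 + c(-7)*2³ = 14 + 1*2³ = 14 + 1*8 = 14 + 8 = 22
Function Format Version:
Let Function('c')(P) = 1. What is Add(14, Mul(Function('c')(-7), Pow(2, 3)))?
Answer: 22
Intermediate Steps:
Add(14, Mul(Function('c')(-7), Pow(2, 3))) = Add(14, Mul(1, Pow(2, 3))) = Add(14, Mul(1, 8)) = Add(14, 8) = 22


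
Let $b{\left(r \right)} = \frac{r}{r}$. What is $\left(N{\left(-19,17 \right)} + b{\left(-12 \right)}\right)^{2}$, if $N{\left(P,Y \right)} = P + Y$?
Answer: $1$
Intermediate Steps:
$b{\left(r \right)} = 1$
$\left(N{\left(-19,17 \right)} + b{\left(-12 \right)}\right)^{2} = \left(\left(-19 + 17\right) + 1\right)^{2} = \left(-2 + 1\right)^{2} = \left(-1\right)^{2} = 1$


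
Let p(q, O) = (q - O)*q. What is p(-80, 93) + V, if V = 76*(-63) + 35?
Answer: 9087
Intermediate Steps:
p(q, O) = q*(q - O)
V = -4753 (V = -4788 + 35 = -4753)
p(-80, 93) + V = -80*(-80 - 1*93) - 4753 = -80*(-80 - 93) - 4753 = -80*(-173) - 4753 = 13840 - 4753 = 9087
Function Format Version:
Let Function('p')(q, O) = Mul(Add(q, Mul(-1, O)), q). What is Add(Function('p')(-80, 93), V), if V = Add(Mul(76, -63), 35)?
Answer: 9087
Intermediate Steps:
Function('p')(q, O) = Mul(q, Add(q, Mul(-1, O)))
V = -4753 (V = Add(-4788, 35) = -4753)
Add(Function('p')(-80, 93), V) = Add(Mul(-80, Add(-80, Mul(-1, 93))), -4753) = Add(Mul(-80, Add(-80, -93)), -4753) = Add(Mul(-80, -173), -4753) = Add(13840, -4753) = 9087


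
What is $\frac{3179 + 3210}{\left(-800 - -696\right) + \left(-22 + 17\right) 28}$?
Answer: $- \frac{6389}{244} \approx -26.184$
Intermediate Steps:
$\frac{3179 + 3210}{\left(-800 - -696\right) + \left(-22 + 17\right) 28} = \frac{6389}{\left(-800 + 696\right) - 140} = \frac{6389}{-104 - 140} = \frac{6389}{-244} = 6389 \left(- \frac{1}{244}\right) = - \frac{6389}{244}$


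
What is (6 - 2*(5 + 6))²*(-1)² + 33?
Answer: 289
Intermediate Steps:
(6 - 2*(5 + 6))²*(-1)² + 33 = (6 - 2*11)²*1 + 33 = (6 - 22)²*1 + 33 = (-16)²*1 + 33 = 256*1 + 33 = 256 + 33 = 289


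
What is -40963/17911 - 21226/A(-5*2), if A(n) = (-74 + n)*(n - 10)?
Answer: -224498363/15045240 ≈ -14.922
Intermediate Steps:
A(n) = (-74 + n)*(-10 + n)
-40963/17911 - 21226/A(-5*2) = -40963/17911 - 21226/(740 + (-5*2)² - (-420)*2) = -40963*1/17911 - 21226/(740 + (-10)² - 84*(-10)) = -40963/17911 - 21226/(740 + 100 + 840) = -40963/17911 - 21226/1680 = -40963/17911 - 21226*1/1680 = -40963/17911 - 10613/840 = -224498363/15045240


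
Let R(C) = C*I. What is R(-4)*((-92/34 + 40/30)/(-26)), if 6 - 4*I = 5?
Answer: -35/663 ≈ -0.052790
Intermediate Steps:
I = 1/4 (I = 3/2 - 1/4*5 = 3/2 - 5/4 = 1/4 ≈ 0.25000)
R(C) = C/4 (R(C) = C*(1/4) = C/4)
R(-4)*((-92/34 + 40/30)/(-26)) = ((1/4)*(-4))*((-92/34 + 40/30)/(-26)) = -(-92*1/34 + 40*(1/30))*(-1)/26 = -(-46/17 + 4/3)*(-1)/26 = -(-70)*(-1)/(51*26) = -1*35/663 = -35/663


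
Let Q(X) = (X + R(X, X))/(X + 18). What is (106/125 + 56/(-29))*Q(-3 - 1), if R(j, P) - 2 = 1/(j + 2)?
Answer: 1963/10150 ≈ 0.19340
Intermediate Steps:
R(j, P) = 2 + 1/(2 + j) (R(j, P) = 2 + 1/(j + 2) = 2 + 1/(2 + j))
Q(X) = (X + (5 + 2*X)/(2 + X))/(18 + X) (Q(X) = (X + (5 + 2*X)/(2 + X))/(X + 18) = (X + (5 + 2*X)/(2 + X))/(18 + X))
(106/125 + 56/(-29))*Q(-3 - 1) = (106/125 + 56/(-29))*((5 + 2*(-3 - 1) + (-3 - 1)*(2 + (-3 - 1)))/((2 + (-3 - 1))*(18 + (-3 - 1)))) = (106*(1/125) + 56*(-1/29))*((5 + 2*(-4) - 4*(2 - 4))/((2 - 4)*(18 - 4))) = (106/125 - 56/29)*((5 - 8 - 4*(-2))/(-2*14)) = -(-1963)*(5 - 8 + 8)/(3625*14) = -(-1963)*5/(3625*14) = -3926/3625*(-5/28) = 1963/10150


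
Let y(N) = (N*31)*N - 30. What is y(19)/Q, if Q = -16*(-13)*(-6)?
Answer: -11161/1248 ≈ -8.9431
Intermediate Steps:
y(N) = -30 + 31*N² (y(N) = (31*N)*N - 30 = 31*N² - 30 = -30 + 31*N²)
Q = -1248 (Q = 208*(-6) = -1248)
y(19)/Q = (-30 + 31*19²)/(-1248) = (-30 + 31*361)*(-1/1248) = (-30 + 11191)*(-1/1248) = 11161*(-1/1248) = -11161/1248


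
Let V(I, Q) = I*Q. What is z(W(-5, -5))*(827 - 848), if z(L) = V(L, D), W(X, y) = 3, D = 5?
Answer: -315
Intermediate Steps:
z(L) = 5*L (z(L) = L*5 = 5*L)
z(W(-5, -5))*(827 - 848) = (5*3)*(827 - 848) = 15*(-21) = -315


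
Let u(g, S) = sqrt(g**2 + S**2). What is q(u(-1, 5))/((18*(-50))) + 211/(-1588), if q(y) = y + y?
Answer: -211/1588 - sqrt(26)/450 ≈ -0.14420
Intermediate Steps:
u(g, S) = sqrt(S**2 + g**2)
q(y) = 2*y
q(u(-1, 5))/((18*(-50))) + 211/(-1588) = (2*sqrt(5**2 + (-1)**2))/((18*(-50))) + 211/(-1588) = (2*sqrt(25 + 1))/(-900) + 211*(-1/1588) = (2*sqrt(26))*(-1/900) - 211/1588 = -sqrt(26)/450 - 211/1588 = -211/1588 - sqrt(26)/450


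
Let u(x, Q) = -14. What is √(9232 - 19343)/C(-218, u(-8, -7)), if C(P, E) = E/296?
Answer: -148*I*√10111/7 ≈ -2126.0*I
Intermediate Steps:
C(P, E) = E/296 (C(P, E) = E*(1/296) = E/296)
√(9232 - 19343)/C(-218, u(-8, -7)) = √(9232 - 19343)/(((1/296)*(-14))) = √(-10111)/(-7/148) = (I*√10111)*(-148/7) = -148*I*√10111/7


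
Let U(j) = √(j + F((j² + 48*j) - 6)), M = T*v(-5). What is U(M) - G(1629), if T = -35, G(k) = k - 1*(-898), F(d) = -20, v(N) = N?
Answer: -2527 + √155 ≈ -2514.6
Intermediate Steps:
G(k) = 898 + k (G(k) = k + 898 = 898 + k)
M = 175 (M = -35*(-5) = 175)
U(j) = √(-20 + j) (U(j) = √(j - 20) = √(-20 + j))
U(M) - G(1629) = √(-20 + 175) - (898 + 1629) = √155 - 1*2527 = √155 - 2527 = -2527 + √155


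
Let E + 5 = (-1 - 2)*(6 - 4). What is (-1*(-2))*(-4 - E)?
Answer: 14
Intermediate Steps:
E = -11 (E = -5 + (-1 - 2)*(6 - 4) = -5 - 3*2 = -5 - 6 = -11)
(-1*(-2))*(-4 - E) = (-1*(-2))*(-4 - 1*(-11)) = 2*(-4 + 11) = 2*7 = 14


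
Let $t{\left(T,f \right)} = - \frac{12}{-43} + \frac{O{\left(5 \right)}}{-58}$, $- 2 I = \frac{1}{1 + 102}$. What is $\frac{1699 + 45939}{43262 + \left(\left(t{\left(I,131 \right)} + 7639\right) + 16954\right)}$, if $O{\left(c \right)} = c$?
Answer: $\frac{118809172}{169230851} \approx 0.70205$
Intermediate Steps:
$I = - \frac{1}{206}$ ($I = - \frac{1}{2 \left(1 + 102\right)} = - \frac{1}{2 \cdot 103} = \left(- \frac{1}{2}\right) \frac{1}{103} = - \frac{1}{206} \approx -0.0048544$)
$t{\left(T,f \right)} = \frac{481}{2494}$ ($t{\left(T,f \right)} = - \frac{12}{-43} + \frac{5}{-58} = \left(-12\right) \left(- \frac{1}{43}\right) + 5 \left(- \frac{1}{58}\right) = \frac{12}{43} - \frac{5}{58} = \frac{481}{2494}$)
$\frac{1699 + 45939}{43262 + \left(\left(t{\left(I,131 \right)} + 7639\right) + 16954\right)} = \frac{1699 + 45939}{43262 + \left(\left(\frac{481}{2494} + 7639\right) + 16954\right)} = \frac{47638}{43262 + \left(\frac{19052147}{2494} + 16954\right)} = \frac{47638}{43262 + \frac{61335423}{2494}} = \frac{47638}{\frac{169230851}{2494}} = 47638 \cdot \frac{2494}{169230851} = \frac{118809172}{169230851}$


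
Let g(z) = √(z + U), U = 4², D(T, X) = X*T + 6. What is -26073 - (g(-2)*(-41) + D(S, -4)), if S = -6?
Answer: -26103 + 41*√14 ≈ -25950.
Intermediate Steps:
D(T, X) = 6 + T*X (D(T, X) = T*X + 6 = 6 + T*X)
U = 16
g(z) = √(16 + z) (g(z) = √(z + 16) = √(16 + z))
-26073 - (g(-2)*(-41) + D(S, -4)) = -26073 - (√(16 - 2)*(-41) + (6 - 6*(-4))) = -26073 - (√14*(-41) + (6 + 24)) = -26073 - (-41*√14 + 30) = -26073 - (30 - 41*√14) = -26073 + (-30 + 41*√14) = -26103 + 41*√14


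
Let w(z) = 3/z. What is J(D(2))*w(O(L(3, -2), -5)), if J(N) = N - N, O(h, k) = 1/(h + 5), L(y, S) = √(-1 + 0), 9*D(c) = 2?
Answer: 0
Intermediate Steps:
D(c) = 2/9 (D(c) = (⅑)*2 = 2/9)
L(y, S) = I (L(y, S) = √(-1) = I)
O(h, k) = 1/(5 + h)
J(N) = 0
J(D(2))*w(O(L(3, -2), -5)) = 0*(3/(1/(5 + I))) = 0*(3/(((5 - I)/26))) = 0*(3*(5 + I)) = 0*(15 + 3*I) = 0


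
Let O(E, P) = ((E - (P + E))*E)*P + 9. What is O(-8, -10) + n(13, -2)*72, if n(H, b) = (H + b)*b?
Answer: -775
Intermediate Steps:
n(H, b) = b*(H + b)
O(E, P) = 9 - E*P**2 (O(E, P) = ((E - (E + P))*E)*P + 9 = ((E + (-E - P))*E)*P + 9 = ((-P)*E)*P + 9 = (-E*P)*P + 9 = -E*P**2 + 9 = 9 - E*P**2)
O(-8, -10) + n(13, -2)*72 = (9 - 1*(-8)*(-10)**2) - 2*(13 - 2)*72 = (9 - 1*(-8)*100) - 2*11*72 = (9 + 800) - 22*72 = 809 - 1584 = -775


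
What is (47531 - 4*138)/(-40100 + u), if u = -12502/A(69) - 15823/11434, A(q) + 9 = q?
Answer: -4028684145/3456762656 ≈ -1.1654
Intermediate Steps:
A(q) = -9 + q
u = -17987156/85755 (u = -12502/(-9 + 69) - 15823/11434 = -12502/60 - 15823*1/11434 = -12502*1/60 - 15823/11434 = -6251/30 - 15823/11434 = -17987156/85755 ≈ -209.75)
(47531 - 4*138)/(-40100 + u) = (47531 - 4*138)/(-40100 - 17987156/85755) = (47531 - 552)/(-3456762656/85755) = 46979*(-85755/3456762656) = -4028684145/3456762656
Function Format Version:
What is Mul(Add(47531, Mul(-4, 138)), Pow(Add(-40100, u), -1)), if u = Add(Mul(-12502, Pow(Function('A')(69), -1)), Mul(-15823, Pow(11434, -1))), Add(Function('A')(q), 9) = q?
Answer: Rational(-4028684145, 3456762656) ≈ -1.1654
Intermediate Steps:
Function('A')(q) = Add(-9, q)
u = Rational(-17987156, 85755) (u = Add(Mul(-12502, Pow(Add(-9, 69), -1)), Mul(-15823, Pow(11434, -1))) = Add(Mul(-12502, Pow(60, -1)), Mul(-15823, Rational(1, 11434))) = Add(Mul(-12502, Rational(1, 60)), Rational(-15823, 11434)) = Add(Rational(-6251, 30), Rational(-15823, 11434)) = Rational(-17987156, 85755) ≈ -209.75)
Mul(Add(47531, Mul(-4, 138)), Pow(Add(-40100, u), -1)) = Mul(Add(47531, Mul(-4, 138)), Pow(Add(-40100, Rational(-17987156, 85755)), -1)) = Mul(Add(47531, -552), Pow(Rational(-3456762656, 85755), -1)) = Mul(46979, Rational(-85755, 3456762656)) = Rational(-4028684145, 3456762656)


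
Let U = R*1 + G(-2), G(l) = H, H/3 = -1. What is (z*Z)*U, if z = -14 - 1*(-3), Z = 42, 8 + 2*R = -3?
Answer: 3927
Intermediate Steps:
R = -11/2 (R = -4 + (½)*(-3) = -4 - 3/2 = -11/2 ≈ -5.5000)
H = -3 (H = 3*(-1) = -3)
G(l) = -3
z = -11 (z = -14 + 3 = -11)
U = -17/2 (U = -11/2*1 - 3 = -11/2 - 3 = -17/2 ≈ -8.5000)
(z*Z)*U = -11*42*(-17/2) = -462*(-17/2) = 3927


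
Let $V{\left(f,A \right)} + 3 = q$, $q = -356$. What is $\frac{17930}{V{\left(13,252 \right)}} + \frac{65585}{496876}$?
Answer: $- \frac{8885441665}{178378484} \approx -49.812$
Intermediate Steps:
$V{\left(f,A \right)} = -359$ ($V{\left(f,A \right)} = -3 - 356 = -359$)
$\frac{17930}{V{\left(13,252 \right)}} + \frac{65585}{496876} = \frac{17930}{-359} + \frac{65585}{496876} = 17930 \left(- \frac{1}{359}\right) + 65585 \cdot \frac{1}{496876} = - \frac{17930}{359} + \frac{65585}{496876} = - \frac{8885441665}{178378484}$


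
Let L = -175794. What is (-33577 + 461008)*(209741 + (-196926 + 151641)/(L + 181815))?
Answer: 59973569102884/669 ≈ 8.9647e+10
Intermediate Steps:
(-33577 + 461008)*(209741 + (-196926 + 151641)/(L + 181815)) = (-33577 + 461008)*(209741 + (-196926 + 151641)/(-175794 + 181815)) = 427431*(209741 - 45285/6021) = 427431*(209741 - 45285*1/6021) = 427431*(209741 - 15095/2007) = 427431*(420935092/2007) = 59973569102884/669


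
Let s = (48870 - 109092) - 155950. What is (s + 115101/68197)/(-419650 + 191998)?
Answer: 14742166783/15525183444 ≈ 0.94956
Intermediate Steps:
s = -216172 (s = -60222 - 155950 = -216172)
(s + 115101/68197)/(-419650 + 191998) = (-216172 + 115101/68197)/(-419650 + 191998) = (-216172 + 115101*(1/68197))/(-227652) = (-216172 + 115101/68197)*(-1/227652) = -14742166783/68197*(-1/227652) = 14742166783/15525183444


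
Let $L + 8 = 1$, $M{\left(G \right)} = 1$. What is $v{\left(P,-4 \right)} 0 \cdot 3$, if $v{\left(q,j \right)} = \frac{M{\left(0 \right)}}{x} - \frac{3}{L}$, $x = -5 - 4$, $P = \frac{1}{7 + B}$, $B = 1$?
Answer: $0$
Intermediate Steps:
$P = \frac{1}{8}$ ($P = \frac{1}{7 + 1} = \frac{1}{8} \approx 0.125$)
$x = -9$
$L = -7$ ($L = -8 + 1 = -7$)
$v{\left(q,j \right)} = \frac{20}{63}$ ($v{\left(q,j \right)} = 1 \frac{1}{-9} - \frac{3}{-7} = 1 \left(- \frac{1}{9}\right) - - \frac{3}{7} = - \frac{1}{9} + \frac{3}{7} = \frac{20}{63}$)
$v{\left(P,-4 \right)} 0 \cdot 3 = \frac{20}{63} \cdot 0 \cdot 3 = 0 \cdot 3 = 0$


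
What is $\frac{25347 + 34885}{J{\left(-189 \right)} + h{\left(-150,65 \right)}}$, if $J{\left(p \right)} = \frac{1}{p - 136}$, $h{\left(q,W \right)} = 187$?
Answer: $\frac{9787700}{30387} \approx 322.1$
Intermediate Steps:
$J{\left(p \right)} = \frac{1}{-136 + p}$
$\frac{25347 + 34885}{J{\left(-189 \right)} + h{\left(-150,65 \right)}} = \frac{25347 + 34885}{\frac{1}{-136 - 189} + 187} = \frac{60232}{\frac{1}{-325} + 187} = \frac{60232}{- \frac{1}{325} + 187} = \frac{60232}{\frac{60774}{325}} = 60232 \cdot \frac{325}{60774} = \frac{9787700}{30387}$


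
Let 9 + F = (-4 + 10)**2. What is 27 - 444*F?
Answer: -11961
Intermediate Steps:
F = 27 (F = -9 + (-4 + 10)**2 = -9 + 6**2 = -9 + 36 = 27)
27 - 444*F = 27 - 444*27 = 27 - 11988 = -11961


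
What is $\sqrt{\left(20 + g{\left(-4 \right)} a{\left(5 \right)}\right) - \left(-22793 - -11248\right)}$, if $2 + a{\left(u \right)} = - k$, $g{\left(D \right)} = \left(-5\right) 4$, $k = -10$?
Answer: $\sqrt{11405} \approx 106.79$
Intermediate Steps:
$g{\left(D \right)} = -20$
$a{\left(u \right)} = 8$ ($a{\left(u \right)} = -2 - -10 = -2 + 10 = 8$)
$\sqrt{\left(20 + g{\left(-4 \right)} a{\left(5 \right)}\right) - \left(-22793 - -11248\right)} = \sqrt{\left(20 - 160\right) - \left(-22793 - -11248\right)} = \sqrt{\left(20 - 160\right) - \left(-22793 + 11248\right)} = \sqrt{-140 - -11545} = \sqrt{-140 + 11545} = \sqrt{11405}$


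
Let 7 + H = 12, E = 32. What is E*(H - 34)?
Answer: -928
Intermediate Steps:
H = 5 (H = -7 + 12 = 5)
E*(H - 34) = 32*(5 - 34) = 32*(-29) = -928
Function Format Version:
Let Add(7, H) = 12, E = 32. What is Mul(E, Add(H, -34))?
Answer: -928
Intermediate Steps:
H = 5 (H = Add(-7, 12) = 5)
Mul(E, Add(H, -34)) = Mul(32, Add(5, -34)) = Mul(32, -29) = -928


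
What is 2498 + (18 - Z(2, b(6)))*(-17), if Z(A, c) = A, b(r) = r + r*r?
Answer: 2226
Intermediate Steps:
b(r) = r + r²
2498 + (18 - Z(2, b(6)))*(-17) = 2498 + (18 - 1*2)*(-17) = 2498 + (18 - 2)*(-17) = 2498 + 16*(-17) = 2498 - 272 = 2226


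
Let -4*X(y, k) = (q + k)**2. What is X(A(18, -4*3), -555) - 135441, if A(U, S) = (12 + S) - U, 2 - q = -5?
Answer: -210517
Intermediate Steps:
q = 7 (q = 2 - 1*(-5) = 2 + 5 = 7)
A(U, S) = 12 + S - U
X(y, k) = -(7 + k)**2/4
X(A(18, -4*3), -555) - 135441 = -(7 - 555)**2/4 - 135441 = -1/4*(-548)**2 - 135441 = -1/4*300304 - 135441 = -75076 - 135441 = -210517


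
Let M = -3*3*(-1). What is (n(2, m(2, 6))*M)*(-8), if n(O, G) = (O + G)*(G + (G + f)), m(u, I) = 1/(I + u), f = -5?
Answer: 2907/4 ≈ 726.75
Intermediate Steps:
n(O, G) = (-5 + 2*G)*(G + O) (n(O, G) = (O + G)*(G + (G - 5)) = (G + O)*(G + (-5 + G)) = (G + O)*(-5 + 2*G) = (-5 + 2*G)*(G + O))
M = 9 (M = -9*(-1) = 9)
(n(2, m(2, 6))*M)*(-8) = ((-5/(6 + 2) - 5*2 + 2*(1/(6 + 2))² + 2*2/(6 + 2))*9)*(-8) = ((-5/8 - 10 + 2*(1/8)² + 2*2/8)*9)*(-8) = ((-5*⅛ - 10 + 2*(⅛)² + 2*(⅛)*2)*9)*(-8) = ((-5/8 - 10 + 2*(1/64) + ½)*9)*(-8) = ((-5/8 - 10 + 1/32 + ½)*9)*(-8) = -323/32*9*(-8) = -2907/32*(-8) = 2907/4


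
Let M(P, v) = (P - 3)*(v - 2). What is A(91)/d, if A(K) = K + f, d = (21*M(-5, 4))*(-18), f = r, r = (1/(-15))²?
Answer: 5119/340200 ≈ 0.015047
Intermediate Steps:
r = 1/225 (r = (-1/15)² = 1/225 ≈ 0.0044444)
f = 1/225 ≈ 0.0044444
M(P, v) = (-3 + P)*(-2 + v)
d = 6048 (d = (21*(6 - 3*4 - 2*(-5) - 5*4))*(-18) = (21*(6 - 12 + 10 - 20))*(-18) = (21*(-16))*(-18) = -336*(-18) = 6048)
A(K) = 1/225 + K (A(K) = K + 1/225 = 1/225 + K)
A(91)/d = (1/225 + 91)/6048 = (20476/225)*(1/6048) = 5119/340200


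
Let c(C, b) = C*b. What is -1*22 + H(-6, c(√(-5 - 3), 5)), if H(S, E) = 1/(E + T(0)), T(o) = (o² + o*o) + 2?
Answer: (-220*√2 + 43*I)/(2*(-I + 5*√2)) ≈ -21.99 - 0.069324*I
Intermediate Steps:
T(o) = 2 + 2*o² (T(o) = (o² + o²) + 2 = 2*o² + 2 = 2 + 2*o²)
H(S, E) = 1/(2 + E) (H(S, E) = 1/(E + (2 + 2*0²)) = 1/(E + (2 + 2*0)) = 1/(E + (2 + 0)) = 1/(E + 2) = 1/(2 + E))
-1*22 + H(-6, c(√(-5 - 3), 5)) = -1*22 + 1/(2 + √(-5 - 3)*5) = -22 + 1/(2 + √(-8)*5) = -22 + 1/(2 + (2*I*√2)*5) = -22 + 1/(2 + 10*I*√2)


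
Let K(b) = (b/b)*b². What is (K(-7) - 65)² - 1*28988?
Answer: -28732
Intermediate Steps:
K(b) = b² (K(b) = 1*b² = b²)
(K(-7) - 65)² - 1*28988 = ((-7)² - 65)² - 1*28988 = (49 - 65)² - 28988 = (-16)² - 28988 = 256 - 28988 = -28732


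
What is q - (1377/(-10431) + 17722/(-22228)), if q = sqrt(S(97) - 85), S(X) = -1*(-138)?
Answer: 11970341/12881126 + sqrt(53) ≈ 8.2094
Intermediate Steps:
S(X) = 138
q = sqrt(53) (q = sqrt(138 - 85) = sqrt(53) ≈ 7.2801)
q - (1377/(-10431) + 17722/(-22228)) = sqrt(53) - (1377/(-10431) + 17722/(-22228)) = sqrt(53) - (1377*(-1/10431) + 17722*(-1/22228)) = sqrt(53) - (-153/1159 - 8861/11114) = sqrt(53) - 1*(-11970341/12881126) = sqrt(53) + 11970341/12881126 = 11970341/12881126 + sqrt(53)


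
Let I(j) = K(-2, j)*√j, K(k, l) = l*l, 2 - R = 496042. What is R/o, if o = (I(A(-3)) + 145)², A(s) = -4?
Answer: -9921296040/486158401 + 4603251200*I/486158401 ≈ -20.408 + 9.4686*I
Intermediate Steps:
R = -496040 (R = 2 - 1*496042 = 2 - 496042 = -496040)
K(k, l) = l²
I(j) = j^(5/2) (I(j) = j²*√j = j^(5/2))
o = (145 + 32*I)² (o = ((-4)^(5/2) + 145)² = (32*I + 145)² = (145 + 32*I)² ≈ 20001.0 + 9280.0*I)
R/o = -496040*(20001 - 9280*I)/486158401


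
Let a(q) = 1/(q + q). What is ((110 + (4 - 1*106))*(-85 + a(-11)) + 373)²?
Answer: 11431161/121 ≈ 94472.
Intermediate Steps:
a(q) = 1/(2*q)
((110 + (4 - 1*106))*(-85 + a(-11)) + 373)² = ((110 + (4 - 1*106))*(-85 + (½)/(-11)) + 373)² = ((110 + (4 - 106))*(-85 + (½)*(-1/11)) + 373)² = ((110 - 102)*(-85 - 1/22) + 373)² = (8*(-1871/22) + 373)² = (-7484/11 + 373)² = (-3381/11)² = 11431161/121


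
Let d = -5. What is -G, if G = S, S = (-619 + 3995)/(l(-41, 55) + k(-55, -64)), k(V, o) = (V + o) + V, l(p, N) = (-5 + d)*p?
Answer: -844/59 ≈ -14.305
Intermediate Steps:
l(p, N) = -10*p (l(p, N) = (-5 - 5)*p = -10*p)
k(V, o) = o + 2*V
S = 844/59 (S = (-619 + 3995)/(-10*(-41) + (-64 + 2*(-55))) = 3376/(410 + (-64 - 110)) = 3376/(410 - 174) = 3376/236 = 3376*(1/236) = 844/59 ≈ 14.305)
G = 844/59 ≈ 14.305
-G = -1*844/59 = -844/59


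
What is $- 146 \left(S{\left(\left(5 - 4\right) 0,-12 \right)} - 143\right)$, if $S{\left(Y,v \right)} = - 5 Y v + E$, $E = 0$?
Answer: $20878$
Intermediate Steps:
$S{\left(Y,v \right)} = - 5 Y v$ ($S{\left(Y,v \right)} = - 5 Y v + 0 = - 5 Y v$)
$- 146 \left(S{\left(\left(5 - 4\right) 0,-12 \right)} - 143\right) = - 146 \left(\left(-5\right) \left(5 - 4\right) 0 \left(-12\right) - 143\right) = - 146 \left(\left(-5\right) 1 \cdot 0 \left(-12\right) - 143\right) = - 146 \left(\left(-5\right) 0 \left(-12\right) - 143\right) = - 146 \left(0 - 143\right) = \left(-146\right) \left(-143\right) = 20878$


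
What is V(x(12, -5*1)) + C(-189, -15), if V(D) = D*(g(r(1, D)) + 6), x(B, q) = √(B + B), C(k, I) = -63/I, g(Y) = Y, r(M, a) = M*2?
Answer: 21/5 + 16*√6 ≈ 43.392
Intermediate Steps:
r(M, a) = 2*M
x(B, q) = √2*√B (x(B, q) = √(2*B) = √2*√B)
V(D) = 8*D (V(D) = D*(2*1 + 6) = D*(2 + 6) = D*8 = 8*D)
V(x(12, -5*1)) + C(-189, -15) = 8*(√2*√12) - 63/(-15) = 8*(√2*(2*√3)) - 63*(-1/15) = 8*(2*√6) + 21/5 = 16*√6 + 21/5 = 21/5 + 16*√6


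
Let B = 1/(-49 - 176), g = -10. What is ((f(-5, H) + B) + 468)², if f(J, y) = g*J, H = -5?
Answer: 13583669401/50625 ≈ 2.6832e+5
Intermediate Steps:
B = -1/225 (B = 1/(-225) = -1/225 ≈ -0.0044444)
f(J, y) = -10*J
((f(-5, H) + B) + 468)² = ((-10*(-5) - 1/225) + 468)² = ((50 - 1/225) + 468)² = (11249/225 + 468)² = (116549/225)² = 13583669401/50625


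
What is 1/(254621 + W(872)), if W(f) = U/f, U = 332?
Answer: 218/55507461 ≈ 3.9274e-6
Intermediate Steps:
W(f) = 332/f
1/(254621 + W(872)) = 1/(254621 + 332/872) = 1/(254621 + 332*(1/872)) = 1/(254621 + 83/218) = 1/(55507461/218) = 218/55507461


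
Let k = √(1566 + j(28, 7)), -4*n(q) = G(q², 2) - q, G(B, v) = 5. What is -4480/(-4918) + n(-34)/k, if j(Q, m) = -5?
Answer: 2240/2459 - 39*√1561/6244 ≈ 0.66416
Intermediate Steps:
n(q) = -5/4 + q/4 (n(q) = -(5 - q)/4 = -5/4 + q/4)
k = √1561 (k = √(1566 - 5) = √1561 ≈ 39.510)
-4480/(-4918) + n(-34)/k = -4480/(-4918) + (-5/4 + (¼)*(-34))/(√1561) = -4480*(-1/4918) + (-5/4 - 17/2)*(√1561/1561) = 2240/2459 - 39*√1561/6244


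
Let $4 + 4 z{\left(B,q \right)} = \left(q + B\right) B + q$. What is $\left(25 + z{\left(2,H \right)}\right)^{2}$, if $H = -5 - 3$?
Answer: $361$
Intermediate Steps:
$H = -8$ ($H = -5 - 3 = -8$)
$z{\left(B,q \right)} = -1 + \frac{q}{4} + \frac{B \left(B + q\right)}{4}$ ($z{\left(B,q \right)} = -1 + \frac{\left(q + B\right) B + q}{4} = -1 + \frac{\left(B + q\right) B + q}{4} = -1 + \frac{B \left(B + q\right) + q}{4} = -1 + \frac{q + B \left(B + q\right)}{4} = -1 + \left(\frac{q}{4} + \frac{B \left(B + q\right)}{4}\right) = -1 + \frac{q}{4} + \frac{B \left(B + q\right)}{4}$)
$\left(25 + z{\left(2,H \right)}\right)^{2} = \left(25 + \left(-1 + \frac{1}{4} \left(-8\right) + \frac{2^{2}}{4} + \frac{1}{4} \cdot 2 \left(-8\right)\right)\right)^{2} = \left(25 - 6\right)^{2} = 19^{2} = 361$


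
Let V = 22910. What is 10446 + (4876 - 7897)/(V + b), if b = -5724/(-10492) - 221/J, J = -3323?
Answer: 695326222715249/66564713762 ≈ 10446.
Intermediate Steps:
b = 5334896/8716229 (b = -5724/(-10492) - 221/(-3323) = -5724*(-1/10492) - 221*(-1/3323) = 1431/2623 + 221/3323 = 5334896/8716229 ≈ 0.61206)
10446 + (4876 - 7897)/(V + b) = 10446 + (4876 - 7897)/(22910 + 5334896/8716229) = 10446 - 3021/199694141286/8716229 = 10446 - 3021*8716229/199694141286 = 10446 - 8777242603/66564713762 = 695326222715249/66564713762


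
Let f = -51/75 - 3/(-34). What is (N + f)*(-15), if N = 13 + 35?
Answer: -120891/170 ≈ -711.12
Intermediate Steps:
f = -503/850 (f = -51*1/75 - 3*(-1/34) = -17/25 + 3/34 = -503/850 ≈ -0.59176)
N = 48
(N + f)*(-15) = (48 - 503/850)*(-15) = (40297/850)*(-15) = -120891/170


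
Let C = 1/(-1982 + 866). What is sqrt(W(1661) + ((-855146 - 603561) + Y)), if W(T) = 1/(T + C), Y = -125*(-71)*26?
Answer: I*sqrt(168775862402622273)/370735 ≈ 1108.1*I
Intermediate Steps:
C = -1/1116 (C = 1/(-1116) = -1/1116 ≈ -0.00089606)
Y = 230750 (Y = 8875*26 = 230750)
W(T) = 1/(-1/1116 + T) (W(T) = 1/(T - 1/1116) = 1/(-1/1116 + T))
sqrt(W(1661) + ((-855146 - 603561) + Y)) = sqrt(1116/(-1 + 1116*1661) + ((-855146 - 603561) + 230750)) = sqrt(1116/(-1 + 1853676) + (-1458707 + 230750)) = sqrt(1116/1853675 - 1227957) = sqrt(-2276233190859/1853675) = I*sqrt(168775862402622273)/370735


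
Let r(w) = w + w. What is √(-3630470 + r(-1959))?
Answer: 2*I*√908597 ≈ 1906.4*I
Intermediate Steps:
r(w) = 2*w
√(-3630470 + r(-1959)) = √(-3630470 + 2*(-1959)) = √(-3630470 - 3918) = √(-3634388) = 2*I*√908597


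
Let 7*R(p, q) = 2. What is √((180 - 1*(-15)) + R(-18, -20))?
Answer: √9569/7 ≈ 13.974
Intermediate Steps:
R(p, q) = 2/7 (R(p, q) = (⅐)*2 = 2/7)
√((180 - 1*(-15)) + R(-18, -20)) = √((180 - 1*(-15)) + 2/7) = √((180 + 15) + 2/7) = √(195 + 2/7) = √(1367/7) = √9569/7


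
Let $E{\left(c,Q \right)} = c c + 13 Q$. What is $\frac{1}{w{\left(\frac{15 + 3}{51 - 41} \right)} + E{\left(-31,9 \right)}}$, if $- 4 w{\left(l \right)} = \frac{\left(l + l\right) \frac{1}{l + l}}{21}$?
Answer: $\frac{84}{90551} \approx 0.00092765$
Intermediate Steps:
$E{\left(c,Q \right)} = c^{2} + 13 Q$
$w{\left(l \right)} = - \frac{1}{84}$ ($w{\left(l \right)} = - \frac{\frac{l + l}{l + l} \frac{1}{21}}{4} = - \frac{\frac{2 l}{2 l} \frac{1}{21}}{4} = - \frac{2 l \frac{1}{2 l} \frac{1}{21}}{4} = - \frac{1 \cdot \frac{1}{21}}{4} = \left(- \frac{1}{4}\right) \frac{1}{21} = - \frac{1}{84}$)
$\frac{1}{w{\left(\frac{15 + 3}{51 - 41} \right)} + E{\left(-31,9 \right)}} = \frac{1}{- \frac{1}{84} + \left(\left(-31\right)^{2} + 13 \cdot 9\right)} = \frac{1}{- \frac{1}{84} + \left(961 + 117\right)} = \frac{1}{- \frac{1}{84} + 1078} = \frac{1}{\frac{90551}{84}} = \frac{84}{90551}$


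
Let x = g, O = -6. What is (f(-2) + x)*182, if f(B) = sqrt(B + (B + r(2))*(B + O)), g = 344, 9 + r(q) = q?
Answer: 62608 + 182*sqrt(70) ≈ 64131.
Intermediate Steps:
r(q) = -9 + q
x = 344
f(B) = sqrt(B + (-7 + B)*(-6 + B)) (f(B) = sqrt(B + (B + (-9 + 2))*(B - 6)) = sqrt(B + (B - 7)*(-6 + B)) = sqrt(B + (-7 + B)*(-6 + B)))
(f(-2) + x)*182 = (sqrt(42 + (-2)**2 - 12*(-2)) + 344)*182 = (sqrt(42 + 4 + 24) + 344)*182 = (sqrt(70) + 344)*182 = (344 + sqrt(70))*182 = 62608 + 182*sqrt(70)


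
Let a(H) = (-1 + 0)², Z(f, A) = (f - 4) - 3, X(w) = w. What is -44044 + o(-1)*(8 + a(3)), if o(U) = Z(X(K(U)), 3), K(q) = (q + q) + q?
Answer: -44134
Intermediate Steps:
K(q) = 3*q (K(q) = 2*q + q = 3*q)
Z(f, A) = -7 + f (Z(f, A) = (-4 + f) - 3 = -7 + f)
o(U) = -7 + 3*U
a(H) = 1 (a(H) = (-1)² = 1)
-44044 + o(-1)*(8 + a(3)) = -44044 + (-7 + 3*(-1))*(8 + 1) = -44044 + (-7 - 3)*9 = -44044 - 10*9 = -44044 - 90 = -44134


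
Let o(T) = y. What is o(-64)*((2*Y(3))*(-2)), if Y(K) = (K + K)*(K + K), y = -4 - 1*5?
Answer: 1296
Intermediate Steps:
y = -9 (y = -4 - 5 = -9)
o(T) = -9
Y(K) = 4*K² (Y(K) = (2*K)*(2*K) = 4*K²)
o(-64)*((2*Y(3))*(-2)) = -9*2*(4*3²)*(-2) = -9*2*(4*9)*(-2) = -9*2*36*(-2) = -648*(-2) = -9*(-144) = 1296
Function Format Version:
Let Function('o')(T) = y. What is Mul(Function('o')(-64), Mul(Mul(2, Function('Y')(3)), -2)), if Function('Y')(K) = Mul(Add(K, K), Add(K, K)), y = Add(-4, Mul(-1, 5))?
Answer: 1296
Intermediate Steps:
y = -9 (y = Add(-4, -5) = -9)
Function('o')(T) = -9
Function('Y')(K) = Mul(4, Pow(K, 2)) (Function('Y')(K) = Mul(Mul(2, K), Mul(2, K)) = Mul(4, Pow(K, 2)))
Mul(Function('o')(-64), Mul(Mul(2, Function('Y')(3)), -2)) = Mul(-9, Mul(Mul(2, Mul(4, Pow(3, 2))), -2)) = Mul(-9, Mul(Mul(2, Mul(4, 9)), -2)) = Mul(-9, Mul(Mul(2, 36), -2)) = Mul(-9, Mul(72, -2)) = Mul(-9, -144) = 1296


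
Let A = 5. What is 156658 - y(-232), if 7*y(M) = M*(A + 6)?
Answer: 1099158/7 ≈ 1.5702e+5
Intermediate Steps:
y(M) = 11*M/7 (y(M) = (M*(5 + 6))/7 = (M*11)/7 = (11*M)/7 = 11*M/7)
156658 - y(-232) = 156658 - 11*(-232)/7 = 156658 - 1*(-2552/7) = 156658 + 2552/7 = 1099158/7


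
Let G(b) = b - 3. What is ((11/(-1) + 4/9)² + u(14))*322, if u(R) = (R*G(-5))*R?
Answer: -37990526/81 ≈ -4.6902e+5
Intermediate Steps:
G(b) = -3 + b
u(R) = -8*R² (u(R) = (R*(-3 - 5))*R = (R*(-8))*R = (-8*R)*R = -8*R²)
((11/(-1) + 4/9)² + u(14))*322 = ((11/(-1) + 4/9)² - 8*14²)*322 = ((11*(-1) + 4*(⅑))² - 8*196)*322 = ((-11 + 4/9)² - 1568)*322 = ((-95/9)² - 1568)*322 = (9025/81 - 1568)*322 = -117983/81*322 = -37990526/81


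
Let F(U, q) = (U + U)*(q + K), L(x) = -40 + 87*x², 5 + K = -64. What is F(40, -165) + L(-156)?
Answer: 2098472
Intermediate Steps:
K = -69 (K = -5 - 64 = -69)
F(U, q) = 2*U*(-69 + q) (F(U, q) = (U + U)*(q - 69) = (2*U)*(-69 + q) = 2*U*(-69 + q))
F(40, -165) + L(-156) = 2*40*(-69 - 165) + (-40 + 87*(-156)²) = 2*40*(-234) + (-40 + 87*24336) = -18720 + (-40 + 2117232) = -18720 + 2117192 = 2098472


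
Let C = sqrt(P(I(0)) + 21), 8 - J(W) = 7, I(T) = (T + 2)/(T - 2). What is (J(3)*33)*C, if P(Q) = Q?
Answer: 66*sqrt(5) ≈ 147.58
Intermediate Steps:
I(T) = (2 + T)/(-2 + T)
J(W) = 1 (J(W) = 8 - 1*7 = 8 - 7 = 1)
C = 2*sqrt(5) (C = sqrt((2 + 0)/(-2 + 0) + 21) = sqrt(2/(-2) + 21) = sqrt(-1/2*2 + 21) = sqrt(-1 + 21) = sqrt(20) = 2*sqrt(5) ≈ 4.4721)
(J(3)*33)*C = (1*33)*(2*sqrt(5)) = 33*(2*sqrt(5)) = 66*sqrt(5)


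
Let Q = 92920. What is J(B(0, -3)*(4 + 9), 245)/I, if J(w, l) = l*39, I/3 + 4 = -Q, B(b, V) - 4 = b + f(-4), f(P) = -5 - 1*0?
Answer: -245/7148 ≈ -0.034275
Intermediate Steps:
f(P) = -5 (f(P) = -5 + 0 = -5)
B(b, V) = -1 + b (B(b, V) = 4 + (b - 5) = 4 + (-5 + b) = -1 + b)
I = -278772 (I = -12 + 3*(-1*92920) = -12 + 3*(-92920) = -12 - 278760 = -278772)
J(w, l) = 39*l
J(B(0, -3)*(4 + 9), 245)/I = (39*245)/(-278772) = 9555*(-1/278772) = -245/7148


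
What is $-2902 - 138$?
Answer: $-3040$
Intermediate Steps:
$-2902 - 138 = -3040$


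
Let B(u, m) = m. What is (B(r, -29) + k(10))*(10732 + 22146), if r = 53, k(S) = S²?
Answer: 2334338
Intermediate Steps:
(B(r, -29) + k(10))*(10732 + 22146) = (-29 + 10²)*(10732 + 22146) = (-29 + 100)*32878 = 71*32878 = 2334338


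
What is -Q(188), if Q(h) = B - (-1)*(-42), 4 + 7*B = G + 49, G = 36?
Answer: 213/7 ≈ 30.429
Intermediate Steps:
B = 81/7 (B = -4/7 + (36 + 49)/7 = -4/7 + (1/7)*85 = -4/7 + 85/7 = 81/7 ≈ 11.571)
Q(h) = -213/7 (Q(h) = 81/7 - (-1)*(-42) = 81/7 - 1*42 = 81/7 - 42 = -213/7)
-Q(188) = -1*(-213/7) = 213/7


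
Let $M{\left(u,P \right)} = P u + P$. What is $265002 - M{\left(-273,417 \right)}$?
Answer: $378426$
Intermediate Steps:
$M{\left(u,P \right)} = P + P u$
$265002 - M{\left(-273,417 \right)} = 265002 - 417 \left(1 - 273\right) = 265002 - 417 \left(-272\right) = 265002 - -113424 = 265002 + 113424 = 378426$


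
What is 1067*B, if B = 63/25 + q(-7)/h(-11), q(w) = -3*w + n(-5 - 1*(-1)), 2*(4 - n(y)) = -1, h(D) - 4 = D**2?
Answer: 726627/250 ≈ 2906.5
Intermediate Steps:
h(D) = 4 + D**2
n(y) = 9/2 (n(y) = 4 - 1/2*(-1) = 4 + 1/2 = 9/2)
q(w) = 9/2 - 3*w (q(w) = -3*w + 9/2 = 9/2 - 3*w)
B = 681/250 (B = 63/25 + (9/2 - 3*(-7))/(4 + (-11)**2) = 63*(1/25) + (9/2 + 21)/(4 + 121) = 63/25 + (51/2)/125 = 63/25 + (51/2)*(1/125) = 63/25 + 51/250 = 681/250 ≈ 2.7240)
1067*B = 1067*(681/250) = 726627/250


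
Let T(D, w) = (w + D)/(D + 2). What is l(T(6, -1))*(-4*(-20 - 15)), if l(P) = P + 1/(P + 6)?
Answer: 11515/106 ≈ 108.63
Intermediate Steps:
T(D, w) = (D + w)/(2 + D)
l(P) = P + 1/(6 + P)
l(T(6, -1))*(-4*(-20 - 15)) = ((1 + ((6 - 1)/(2 + 6))² + 6*((6 - 1)/(2 + 6)))/(6 + (6 - 1)/(2 + 6)))*(-4*(-20 - 15)) = ((1 + (5/8)² + 6*(5/8))/(6 + 5/8))*(-4*(-35)) = ((1 + ((⅛)*5)² + 6*((⅛)*5))/(6 + (⅛)*5))*140 = ((1 + (5/8)² + 6*(5/8))/(6 + 5/8))*140 = ((1 + 25/64 + 15/4)/(53/8))*140 = ((8/53)*(329/64))*140 = (329/424)*140 = 11515/106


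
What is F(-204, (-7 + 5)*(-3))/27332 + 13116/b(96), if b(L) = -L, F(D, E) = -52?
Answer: -7468573/54664 ≈ -136.63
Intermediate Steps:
F(-204, (-7 + 5)*(-3))/27332 + 13116/b(96) = -52/27332 + 13116/((-1*96)) = -52*1/27332 + 13116/(-96) = -13/6833 + 13116*(-1/96) = -13/6833 - 1093/8 = -7468573/54664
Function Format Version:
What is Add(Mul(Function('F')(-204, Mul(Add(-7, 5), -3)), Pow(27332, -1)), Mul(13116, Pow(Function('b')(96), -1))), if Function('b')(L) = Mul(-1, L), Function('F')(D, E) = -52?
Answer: Rational(-7468573, 54664) ≈ -136.63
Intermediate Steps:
Add(Mul(Function('F')(-204, Mul(Add(-7, 5), -3)), Pow(27332, -1)), Mul(13116, Pow(Function('b')(96), -1))) = Add(Mul(-52, Pow(27332, -1)), Mul(13116, Pow(Mul(-1, 96), -1))) = Add(Mul(-52, Rational(1, 27332)), Mul(13116, Pow(-96, -1))) = Add(Rational(-13, 6833), Mul(13116, Rational(-1, 96))) = Add(Rational(-13, 6833), Rational(-1093, 8)) = Rational(-7468573, 54664)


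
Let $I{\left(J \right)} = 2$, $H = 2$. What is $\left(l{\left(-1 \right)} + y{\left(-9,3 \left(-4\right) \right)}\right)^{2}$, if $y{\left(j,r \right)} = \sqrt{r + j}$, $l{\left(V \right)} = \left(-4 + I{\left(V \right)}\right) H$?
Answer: $\left(-4 + i \sqrt{21}\right)^{2} \approx -5.0 - 36.661 i$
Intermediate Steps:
$l{\left(V \right)} = -4$ ($l{\left(V \right)} = \left(-4 + 2\right) 2 = \left(-2\right) 2 = -4$)
$y{\left(j,r \right)} = \sqrt{j + r}$
$\left(l{\left(-1 \right)} + y{\left(-9,3 \left(-4\right) \right)}\right)^{2} = \left(-4 + \sqrt{-9 + 3 \left(-4\right)}\right)^{2} = \left(-4 + \sqrt{-9 - 12}\right)^{2} = \left(-4 + \sqrt{-21}\right)^{2} = \left(-4 + i \sqrt{21}\right)^{2}$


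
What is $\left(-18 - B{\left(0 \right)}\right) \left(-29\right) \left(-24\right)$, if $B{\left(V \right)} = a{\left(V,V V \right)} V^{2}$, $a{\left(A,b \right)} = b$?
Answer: $-12528$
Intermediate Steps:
$B{\left(V \right)} = V^{4}$ ($B{\left(V \right)} = V V V^{2} = V^{2} V^{2} = V^{4}$)
$\left(-18 - B{\left(0 \right)}\right) \left(-29\right) \left(-24\right) = \left(-18 - 0^{4}\right) \left(-29\right) \left(-24\right) = \left(-18 - 0\right) \left(-29\right) \left(-24\right) = \left(-18 + 0\right) \left(-29\right) \left(-24\right) = \left(-18\right) \left(-29\right) \left(-24\right) = 522 \left(-24\right) = -12528$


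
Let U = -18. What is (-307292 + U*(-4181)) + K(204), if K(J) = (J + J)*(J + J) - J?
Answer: -65774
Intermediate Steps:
K(J) = -J + 4*J² (K(J) = (2*J)*(2*J) - J = 4*J² - J = -J + 4*J²)
(-307292 + U*(-4181)) + K(204) = (-307292 - 18*(-4181)) + 204*(-1 + 4*204) = (-307292 + 75258) + 204*(-1 + 816) = -232034 + 204*815 = -232034 + 166260 = -65774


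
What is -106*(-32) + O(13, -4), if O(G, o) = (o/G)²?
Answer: 573264/169 ≈ 3392.1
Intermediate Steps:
O(G, o) = o²/G²
-106*(-32) + O(13, -4) = -106*(-32) + (-4)²/13² = 3392 + (1/169)*16 = 3392 + 16/169 = 573264/169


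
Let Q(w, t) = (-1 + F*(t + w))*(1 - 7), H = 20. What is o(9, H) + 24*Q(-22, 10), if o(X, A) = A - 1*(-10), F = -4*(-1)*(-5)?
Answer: -34386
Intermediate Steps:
F = -20 (F = 4*(-5) = -20)
o(X, A) = 10 + A (o(X, A) = A + 10 = 10 + A)
Q(w, t) = 6 + 120*t + 120*w (Q(w, t) = (-1 - 20*(t + w))*(1 - 7) = (-1 + (-20*t - 20*w))*(-6) = (-1 - 20*t - 20*w)*(-6) = 6 + 120*t + 120*w)
o(9, H) + 24*Q(-22, 10) = (10 + 20) + 24*(6 + 120*10 + 120*(-22)) = 30 + 24*(6 + 1200 - 2640) = 30 + 24*(-1434) = 30 - 34416 = -34386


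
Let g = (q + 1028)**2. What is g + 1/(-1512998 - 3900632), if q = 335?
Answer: 10057273991469/5413630 ≈ 1.8578e+6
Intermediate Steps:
g = 1857769 (g = (335 + 1028)**2 = 1363**2 = 1857769)
g + 1/(-1512998 - 3900632) = 1857769 + 1/(-1512998 - 3900632) = 1857769 + 1/(-5413630) = 1857769 - 1/5413630 = 10057273991469/5413630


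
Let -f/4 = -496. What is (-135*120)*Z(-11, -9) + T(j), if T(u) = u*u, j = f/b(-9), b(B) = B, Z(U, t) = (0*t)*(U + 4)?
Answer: 3936256/81 ≈ 48596.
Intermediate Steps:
f = 1984 (f = -4*(-496) = 1984)
Z(U, t) = 0 (Z(U, t) = 0*(4 + U) = 0)
j = -1984/9 (j = 1984/(-9) = 1984*(-⅑) = -1984/9 ≈ -220.44)
T(u) = u²
(-135*120)*Z(-11, -9) + T(j) = -135*120*0 + (-1984/9)² = -16200*0 + 3936256/81 = 0 + 3936256/81 = 3936256/81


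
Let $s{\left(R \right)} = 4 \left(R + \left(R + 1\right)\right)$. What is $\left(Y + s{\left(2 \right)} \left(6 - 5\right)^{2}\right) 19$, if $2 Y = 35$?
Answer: $\frac{1425}{2} \approx 712.5$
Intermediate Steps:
$Y = \frac{35}{2}$ ($Y = \frac{1}{2} \cdot 35 = \frac{35}{2} \approx 17.5$)
$s{\left(R \right)} = 4 + 8 R$ ($s{\left(R \right)} = 4 \left(R + \left(1 + R\right)\right) = 4 \left(1 + 2 R\right) = 4 + 8 R$)
$\left(Y + s{\left(2 \right)} \left(6 - 5\right)^{2}\right) 19 = \left(\frac{35}{2} + \left(4 + 8 \cdot 2\right) \left(6 - 5\right)^{2}\right) 19 = \left(\frac{35}{2} + \left(4 + 16\right) 1^{2}\right) 19 = \left(\frac{35}{2} + 20 \cdot 1\right) 19 = \left(\frac{35}{2} + 20\right) 19 = \frac{75}{2} \cdot 19 = \frac{1425}{2}$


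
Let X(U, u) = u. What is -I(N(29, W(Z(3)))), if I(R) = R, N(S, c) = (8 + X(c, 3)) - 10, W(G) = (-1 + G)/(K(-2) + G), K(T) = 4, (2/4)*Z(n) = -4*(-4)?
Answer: -1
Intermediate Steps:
Z(n) = 32 (Z(n) = 2*(-4*(-4)) = 2*16 = 32)
W(G) = (-1 + G)/(4 + G)
N(S, c) = 1 (N(S, c) = (8 + 3) - 10 = 11 - 10 = 1)
-I(N(29, W(Z(3)))) = -1*1 = -1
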